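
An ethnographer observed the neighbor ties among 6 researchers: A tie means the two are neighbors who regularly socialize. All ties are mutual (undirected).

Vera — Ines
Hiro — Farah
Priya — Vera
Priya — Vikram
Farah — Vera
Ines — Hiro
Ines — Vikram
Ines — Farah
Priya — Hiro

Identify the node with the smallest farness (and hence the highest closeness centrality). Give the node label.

Ines

Farness (sum of distances to all others) for each node — Farah:7, Hiro:7, Ines:6, Priya:7, Vera:7, Vikram:8.
The smallest farness is 6, for Ines, so Ines has the highest closeness.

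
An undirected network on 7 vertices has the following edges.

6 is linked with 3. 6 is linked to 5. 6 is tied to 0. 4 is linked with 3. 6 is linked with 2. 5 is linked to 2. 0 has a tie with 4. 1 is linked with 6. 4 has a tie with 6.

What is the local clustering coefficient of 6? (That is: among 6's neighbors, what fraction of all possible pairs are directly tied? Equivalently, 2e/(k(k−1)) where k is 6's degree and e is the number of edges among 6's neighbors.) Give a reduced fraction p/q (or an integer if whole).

6's neighbors: 0, 1, 2, 3, 4, and 5 (k = 6).
Possible neighbor pairs: C(6,2) = 15. Edges among them: 0–4, 2–5, 3–4 → e = 3.
Clustering(6) = 3/15 = 1/5.

1/5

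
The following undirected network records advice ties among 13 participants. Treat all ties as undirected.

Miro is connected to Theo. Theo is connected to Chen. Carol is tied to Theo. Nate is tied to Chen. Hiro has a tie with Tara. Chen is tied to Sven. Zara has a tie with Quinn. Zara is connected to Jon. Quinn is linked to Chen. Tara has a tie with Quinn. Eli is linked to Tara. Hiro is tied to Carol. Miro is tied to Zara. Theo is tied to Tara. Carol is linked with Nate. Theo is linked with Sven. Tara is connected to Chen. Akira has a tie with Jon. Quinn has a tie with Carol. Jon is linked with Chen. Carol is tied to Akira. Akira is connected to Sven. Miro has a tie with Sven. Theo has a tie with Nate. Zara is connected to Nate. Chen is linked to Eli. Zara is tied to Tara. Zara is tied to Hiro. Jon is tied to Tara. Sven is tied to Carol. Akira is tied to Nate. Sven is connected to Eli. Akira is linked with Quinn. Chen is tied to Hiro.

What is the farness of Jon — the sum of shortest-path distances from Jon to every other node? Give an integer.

Distances from Jon: Akira:1, Carol:2, Chen:1, Eli:2, Hiro:2, Miro:2, Nate:2, Quinn:2, Sven:2, Tara:1, Theo:2, Zara:1.
Sum = 1 + 2 + 1 + 2 + 2 + 2 + 2 + 2 + 2 + 1 + 2 + 1 = 20.

20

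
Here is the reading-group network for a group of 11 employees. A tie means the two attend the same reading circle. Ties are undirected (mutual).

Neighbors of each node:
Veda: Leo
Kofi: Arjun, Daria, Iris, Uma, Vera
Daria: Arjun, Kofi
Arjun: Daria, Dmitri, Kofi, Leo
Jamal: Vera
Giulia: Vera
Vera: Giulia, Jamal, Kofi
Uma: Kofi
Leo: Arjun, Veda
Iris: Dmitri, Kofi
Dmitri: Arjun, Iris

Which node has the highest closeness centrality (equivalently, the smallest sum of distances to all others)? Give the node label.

Kofi

Farness (sum of distances to all others) for each node — Arjun:18, Daria:21, Dmitri:25, Giulia:30, Iris:23, Jamal:30, Kofi:16, Leo:25, Uma:25, Veda:34, Vera:21.
The smallest farness is 16, for Kofi, so Kofi has the highest closeness.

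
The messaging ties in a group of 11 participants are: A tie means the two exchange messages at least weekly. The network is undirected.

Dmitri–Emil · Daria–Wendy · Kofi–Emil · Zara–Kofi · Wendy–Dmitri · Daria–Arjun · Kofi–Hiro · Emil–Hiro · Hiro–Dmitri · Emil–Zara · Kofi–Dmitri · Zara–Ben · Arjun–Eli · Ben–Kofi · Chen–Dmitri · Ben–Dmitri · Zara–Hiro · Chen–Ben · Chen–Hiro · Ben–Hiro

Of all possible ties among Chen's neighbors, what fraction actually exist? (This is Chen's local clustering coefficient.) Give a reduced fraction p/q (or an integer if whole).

1

Chen's neighbors: Ben, Dmitri, and Hiro (k = 3).
Possible neighbor pairs: C(3,2) = 3. Edges among them: Ben–Dmitri, Ben–Hiro, Dmitri–Hiro → e = 3.
Clustering(Chen) = 3/3 = 1.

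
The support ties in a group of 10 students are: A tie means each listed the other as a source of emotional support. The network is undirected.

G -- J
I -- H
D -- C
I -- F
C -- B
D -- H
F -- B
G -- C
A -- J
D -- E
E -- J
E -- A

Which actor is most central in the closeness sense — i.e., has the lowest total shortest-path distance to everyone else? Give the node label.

D

Farness (sum of distances to all others) for each node — A:25, B:21, C:17, D:16, E:19, F:25, G:20, H:20, I:24, J:21.
The smallest farness is 16, for D, so D has the highest closeness.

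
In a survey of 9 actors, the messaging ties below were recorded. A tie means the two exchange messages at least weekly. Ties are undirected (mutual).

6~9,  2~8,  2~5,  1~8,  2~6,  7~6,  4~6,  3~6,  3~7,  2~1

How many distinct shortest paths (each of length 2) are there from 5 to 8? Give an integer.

The shortest distance is 2, and the only length-2 path is 5–2–8. So there is exactly 1 shortest path.

1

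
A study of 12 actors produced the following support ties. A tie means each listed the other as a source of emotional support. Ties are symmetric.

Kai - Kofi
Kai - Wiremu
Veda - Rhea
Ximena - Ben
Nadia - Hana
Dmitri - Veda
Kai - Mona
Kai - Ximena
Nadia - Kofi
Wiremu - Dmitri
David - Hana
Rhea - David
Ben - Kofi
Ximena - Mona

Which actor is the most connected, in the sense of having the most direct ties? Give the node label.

Kai

Degrees — Ben:2, David:2, Dmitri:2, Hana:2, Kai:4, Kofi:3, Mona:2, Nadia:2, Rhea:2, Veda:2, Wiremu:2, Ximena:3.
The maximum is 4, attained only by Kai.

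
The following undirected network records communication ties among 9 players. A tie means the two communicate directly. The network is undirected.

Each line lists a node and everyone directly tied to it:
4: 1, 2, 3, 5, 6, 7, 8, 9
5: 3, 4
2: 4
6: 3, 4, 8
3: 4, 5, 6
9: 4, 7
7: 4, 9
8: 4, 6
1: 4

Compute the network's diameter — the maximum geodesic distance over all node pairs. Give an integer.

Eccentricity of each node (its greatest distance to any other): 1:2, 2:2, 3:2, 4:1, 5:2, 6:2, 7:2, 8:2, 9:2.
The maximum eccentricity is 2, realized for instance by the pair 6–1 via 6 – 4 – 1. So the diameter is 2.

2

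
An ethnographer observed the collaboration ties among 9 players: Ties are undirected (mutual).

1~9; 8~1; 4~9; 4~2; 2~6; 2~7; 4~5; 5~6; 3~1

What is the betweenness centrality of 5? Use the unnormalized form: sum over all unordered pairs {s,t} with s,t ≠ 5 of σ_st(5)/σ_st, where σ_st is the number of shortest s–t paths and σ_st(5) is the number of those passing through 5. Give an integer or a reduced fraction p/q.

5/2

Pairs whose geodesics pass through 5 — 9–6: 1/2; 4–6: 1/2; 8–6: 1/2; 3–6: 1/2; 6–1: 1/2.
All other pairs contribute 0.
Summing the contributions gives betweenness(5) = 5/2.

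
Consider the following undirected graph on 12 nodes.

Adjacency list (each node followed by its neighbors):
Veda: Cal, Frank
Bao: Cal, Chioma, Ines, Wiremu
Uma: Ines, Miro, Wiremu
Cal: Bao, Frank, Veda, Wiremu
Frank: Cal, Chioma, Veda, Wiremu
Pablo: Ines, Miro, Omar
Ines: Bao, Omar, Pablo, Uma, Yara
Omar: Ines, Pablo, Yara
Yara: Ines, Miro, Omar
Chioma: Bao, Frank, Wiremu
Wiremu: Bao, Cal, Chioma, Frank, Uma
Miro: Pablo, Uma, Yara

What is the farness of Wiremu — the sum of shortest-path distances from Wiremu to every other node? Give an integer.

Distances from Wiremu: Bao:1, Cal:1, Chioma:1, Frank:1, Ines:2, Miro:2, Omar:3, Pablo:3, Uma:1, Veda:2, Yara:3.
Sum = 1 + 1 + 1 + 1 + 2 + 2 + 3 + 3 + 1 + 2 + 3 = 20.

20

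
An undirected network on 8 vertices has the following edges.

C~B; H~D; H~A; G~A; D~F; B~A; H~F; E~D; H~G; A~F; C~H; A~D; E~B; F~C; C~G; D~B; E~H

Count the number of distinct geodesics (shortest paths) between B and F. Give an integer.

The shortest distance is 2. The length-2 paths are: B–D–F; B–A–F; B–C–F.
That gives 3 distinct shortest paths.

3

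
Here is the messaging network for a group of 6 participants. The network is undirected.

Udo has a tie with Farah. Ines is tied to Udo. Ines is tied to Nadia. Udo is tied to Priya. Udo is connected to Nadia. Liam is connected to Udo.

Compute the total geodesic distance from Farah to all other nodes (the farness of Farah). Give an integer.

9

Distances from Farah: Ines:2, Liam:2, Nadia:2, Priya:2, Udo:1.
Sum = 2 + 2 + 2 + 2 + 1 = 9.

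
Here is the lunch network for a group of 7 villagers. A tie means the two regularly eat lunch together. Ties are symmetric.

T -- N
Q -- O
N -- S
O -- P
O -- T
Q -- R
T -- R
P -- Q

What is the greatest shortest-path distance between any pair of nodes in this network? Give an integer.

Eccentricity of each node (its greatest distance to any other): N:3, O:3, P:4, Q:4, R:3, S:4, T:2.
The maximum eccentricity is 4, realized for instance by the pair Q–S via Q – O – T – N – S. So the diameter is 4.

4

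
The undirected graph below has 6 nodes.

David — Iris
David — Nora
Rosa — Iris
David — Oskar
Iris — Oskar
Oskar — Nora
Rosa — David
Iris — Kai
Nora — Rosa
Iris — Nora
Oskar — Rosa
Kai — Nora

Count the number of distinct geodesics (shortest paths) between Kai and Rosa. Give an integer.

The shortest distance is 2. The length-2 paths are: Kai–Iris–Rosa; Kai–Nora–Rosa.
That gives 2 distinct shortest paths.

2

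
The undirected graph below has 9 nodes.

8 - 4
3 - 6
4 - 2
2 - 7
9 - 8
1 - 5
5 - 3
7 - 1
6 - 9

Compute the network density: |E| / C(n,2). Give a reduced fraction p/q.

There are 9 edges and 9 nodes, so the maximum possible is C(9,2) = 36.
Density = 9/36 = 1/4.

1/4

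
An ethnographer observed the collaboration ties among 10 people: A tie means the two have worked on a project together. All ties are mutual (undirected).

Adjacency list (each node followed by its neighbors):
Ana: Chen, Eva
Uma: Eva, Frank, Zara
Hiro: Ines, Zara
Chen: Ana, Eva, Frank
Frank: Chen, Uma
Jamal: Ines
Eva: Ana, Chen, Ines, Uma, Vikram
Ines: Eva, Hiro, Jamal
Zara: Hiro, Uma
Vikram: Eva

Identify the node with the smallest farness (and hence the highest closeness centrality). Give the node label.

Farness (sum of distances to all others) for each node — Ana:19, Chen:18, Eva:13, Frank:21, Hiro:20, Ines:16, Jamal:24, Uma:16, Vikram:21, Zara:20.
The smallest farness is 13, for Eva, so Eva has the highest closeness.

Eva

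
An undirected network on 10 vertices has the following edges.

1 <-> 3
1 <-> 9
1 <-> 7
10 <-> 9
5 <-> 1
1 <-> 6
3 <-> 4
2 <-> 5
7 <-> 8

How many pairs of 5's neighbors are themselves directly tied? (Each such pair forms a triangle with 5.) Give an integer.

5's neighbors are 1 and 2, but none of them are tied to each other, so no triangle contains 5.

0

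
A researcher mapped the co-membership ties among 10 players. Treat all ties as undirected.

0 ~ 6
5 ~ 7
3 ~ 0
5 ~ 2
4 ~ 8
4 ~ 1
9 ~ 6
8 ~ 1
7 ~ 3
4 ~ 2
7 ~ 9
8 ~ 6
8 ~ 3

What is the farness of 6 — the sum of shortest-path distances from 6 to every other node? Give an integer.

17

Distances from 6: 0:1, 1:2, 2:3, 3:2, 4:2, 5:3, 7:2, 8:1, 9:1.
Sum = 1 + 2 + 3 + 2 + 2 + 3 + 2 + 1 + 1 = 17.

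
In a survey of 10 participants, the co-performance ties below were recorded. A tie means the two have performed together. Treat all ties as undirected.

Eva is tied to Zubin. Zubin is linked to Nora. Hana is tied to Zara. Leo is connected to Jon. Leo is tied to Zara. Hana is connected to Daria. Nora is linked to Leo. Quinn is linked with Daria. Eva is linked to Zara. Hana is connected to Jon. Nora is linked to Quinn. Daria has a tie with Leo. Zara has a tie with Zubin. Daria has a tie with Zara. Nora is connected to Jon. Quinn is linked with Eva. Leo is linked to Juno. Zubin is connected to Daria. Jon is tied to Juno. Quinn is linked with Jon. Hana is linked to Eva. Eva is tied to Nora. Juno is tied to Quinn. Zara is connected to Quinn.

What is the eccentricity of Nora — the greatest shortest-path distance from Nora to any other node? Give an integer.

Distances from Nora: Daria:2, Eva:1, Hana:2, Jon:1, Juno:2, Leo:1, Quinn:1, Zara:2, Zubin:1.
The largest is 2 (to Daria, Zara, Juno, and Hana), so the eccentricity of Nora is 2.

2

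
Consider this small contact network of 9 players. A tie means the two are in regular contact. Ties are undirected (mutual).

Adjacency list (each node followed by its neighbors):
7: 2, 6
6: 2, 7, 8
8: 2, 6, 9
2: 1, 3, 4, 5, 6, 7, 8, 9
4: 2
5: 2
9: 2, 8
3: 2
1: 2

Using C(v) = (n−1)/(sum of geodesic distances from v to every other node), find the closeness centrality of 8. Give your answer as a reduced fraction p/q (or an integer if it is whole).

Distances from 8: 1:2, 2:1, 3:2, 4:2, 5:2, 6:1, 7:2, 9:1. Sum = 13.
n = 9, so closeness = 8/13.

8/13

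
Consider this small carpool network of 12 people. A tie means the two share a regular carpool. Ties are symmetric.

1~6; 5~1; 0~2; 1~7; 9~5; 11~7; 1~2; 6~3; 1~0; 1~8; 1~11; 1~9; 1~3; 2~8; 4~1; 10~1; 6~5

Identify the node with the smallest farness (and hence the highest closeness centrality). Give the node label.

1

Farness (sum of distances to all others) for each node — 0:20, 1:11, 2:19, 3:20, 4:21, 5:19, 6:19, 7:20, 8:20, 9:20, 10:21, 11:20.
The smallest farness is 11, for 1, so 1 has the highest closeness.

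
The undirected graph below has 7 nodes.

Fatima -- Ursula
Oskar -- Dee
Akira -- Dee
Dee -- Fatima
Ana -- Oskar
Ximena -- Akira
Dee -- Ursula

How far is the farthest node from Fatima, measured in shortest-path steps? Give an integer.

Distances from Fatima: Akira:2, Ana:3, Dee:1, Oskar:2, Ursula:1, Ximena:3.
The largest is 3 (to Ana and Ximena), so the eccentricity of Fatima is 3.

3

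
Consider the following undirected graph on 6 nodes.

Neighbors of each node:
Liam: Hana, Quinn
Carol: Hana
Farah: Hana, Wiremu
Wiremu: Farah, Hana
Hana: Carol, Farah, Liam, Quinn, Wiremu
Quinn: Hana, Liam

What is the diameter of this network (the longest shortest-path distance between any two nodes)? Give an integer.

Eccentricity of each node (its greatest distance to any other): Carol:2, Farah:2, Hana:1, Liam:2, Quinn:2, Wiremu:2.
The maximum eccentricity is 2, realized for instance by the pair Farah–Quinn via Farah – Hana – Quinn. So the diameter is 2.

2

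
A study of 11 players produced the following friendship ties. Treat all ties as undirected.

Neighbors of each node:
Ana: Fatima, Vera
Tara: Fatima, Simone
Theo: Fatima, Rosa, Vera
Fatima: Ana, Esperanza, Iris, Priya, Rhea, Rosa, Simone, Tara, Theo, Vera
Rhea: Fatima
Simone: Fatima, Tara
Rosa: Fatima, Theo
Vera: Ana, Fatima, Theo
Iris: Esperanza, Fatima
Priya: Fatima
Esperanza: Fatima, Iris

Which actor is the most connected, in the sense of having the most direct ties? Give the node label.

Degrees — Ana:2, Esperanza:2, Fatima:10, Iris:2, Priya:1, Rhea:1, Rosa:2, Simone:2, Tara:2, Theo:3, Vera:3.
The maximum is 10, attained only by Fatima.

Fatima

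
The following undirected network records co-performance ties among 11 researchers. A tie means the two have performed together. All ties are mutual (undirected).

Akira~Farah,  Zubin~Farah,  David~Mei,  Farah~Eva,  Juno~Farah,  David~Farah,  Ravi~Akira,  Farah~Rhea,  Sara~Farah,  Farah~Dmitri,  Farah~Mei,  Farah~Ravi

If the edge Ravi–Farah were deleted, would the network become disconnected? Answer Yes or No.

No

Even without that edge, Ravi still reaches Farah via Ravi – Akira – Farah, so the network stays connected. Not a bridge.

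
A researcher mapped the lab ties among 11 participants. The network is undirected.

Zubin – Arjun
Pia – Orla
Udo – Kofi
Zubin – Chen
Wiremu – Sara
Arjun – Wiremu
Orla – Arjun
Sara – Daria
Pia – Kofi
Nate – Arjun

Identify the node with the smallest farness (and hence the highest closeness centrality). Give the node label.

Arjun

Farness (sum of distances to all others) for each node — Arjun:20, Chen:36, Daria:41, Kofi:35, Nate:29, Orla:23, Pia:28, Sara:32, Udo:44, Wiremu:25, Zubin:27.
The smallest farness is 20, for Arjun, so Arjun has the highest closeness.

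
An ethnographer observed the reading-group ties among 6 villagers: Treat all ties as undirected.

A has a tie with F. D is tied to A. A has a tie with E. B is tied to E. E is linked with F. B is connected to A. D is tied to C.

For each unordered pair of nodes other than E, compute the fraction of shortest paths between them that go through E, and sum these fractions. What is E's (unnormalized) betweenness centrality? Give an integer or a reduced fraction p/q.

1/2

Pairs whose geodesics pass through E — B–F: 1/2.
All other pairs contribute 0.
Summing the contributions gives betweenness(E) = 1/2.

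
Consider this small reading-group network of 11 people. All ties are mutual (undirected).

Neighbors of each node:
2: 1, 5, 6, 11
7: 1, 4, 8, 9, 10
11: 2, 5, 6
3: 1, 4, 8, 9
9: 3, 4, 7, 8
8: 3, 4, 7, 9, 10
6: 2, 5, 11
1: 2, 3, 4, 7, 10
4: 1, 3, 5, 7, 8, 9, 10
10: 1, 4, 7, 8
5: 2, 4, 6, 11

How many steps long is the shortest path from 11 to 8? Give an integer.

One shortest route is 11 – 5 – 4 – 8, which uses 3 edges, and at distance 2 from 11 we only reach {1, 4}, which does not include 8. So d(11,8) = 3.

3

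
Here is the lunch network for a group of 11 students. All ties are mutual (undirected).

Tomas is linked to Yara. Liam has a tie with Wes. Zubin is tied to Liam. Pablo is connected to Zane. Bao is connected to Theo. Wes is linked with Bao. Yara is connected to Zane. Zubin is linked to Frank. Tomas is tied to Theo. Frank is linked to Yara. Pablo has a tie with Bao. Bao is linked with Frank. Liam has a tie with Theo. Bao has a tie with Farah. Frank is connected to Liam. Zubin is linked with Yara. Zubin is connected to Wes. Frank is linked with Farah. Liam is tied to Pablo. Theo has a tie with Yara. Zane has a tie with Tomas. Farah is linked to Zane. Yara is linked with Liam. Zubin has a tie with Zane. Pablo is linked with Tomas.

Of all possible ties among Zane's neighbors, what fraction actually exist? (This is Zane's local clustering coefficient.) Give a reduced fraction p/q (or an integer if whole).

3/10

Zane's neighbors: Farah, Pablo, Tomas, Yara, and Zubin (k = 5).
Possible neighbor pairs: C(5,2) = 10. Edges among them: Pablo–Tomas, Tomas–Yara, Yara–Zubin → e = 3.
Clustering(Zane) = 3/10.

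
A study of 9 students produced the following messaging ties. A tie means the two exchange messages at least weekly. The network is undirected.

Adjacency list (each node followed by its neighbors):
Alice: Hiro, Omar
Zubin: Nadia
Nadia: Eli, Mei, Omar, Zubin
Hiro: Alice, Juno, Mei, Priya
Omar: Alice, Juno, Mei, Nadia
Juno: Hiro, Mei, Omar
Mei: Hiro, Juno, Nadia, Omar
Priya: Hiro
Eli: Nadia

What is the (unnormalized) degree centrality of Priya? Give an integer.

1

Priya is directly tied to Hiro. That is 1 neighbor, so the degree of Priya is 1.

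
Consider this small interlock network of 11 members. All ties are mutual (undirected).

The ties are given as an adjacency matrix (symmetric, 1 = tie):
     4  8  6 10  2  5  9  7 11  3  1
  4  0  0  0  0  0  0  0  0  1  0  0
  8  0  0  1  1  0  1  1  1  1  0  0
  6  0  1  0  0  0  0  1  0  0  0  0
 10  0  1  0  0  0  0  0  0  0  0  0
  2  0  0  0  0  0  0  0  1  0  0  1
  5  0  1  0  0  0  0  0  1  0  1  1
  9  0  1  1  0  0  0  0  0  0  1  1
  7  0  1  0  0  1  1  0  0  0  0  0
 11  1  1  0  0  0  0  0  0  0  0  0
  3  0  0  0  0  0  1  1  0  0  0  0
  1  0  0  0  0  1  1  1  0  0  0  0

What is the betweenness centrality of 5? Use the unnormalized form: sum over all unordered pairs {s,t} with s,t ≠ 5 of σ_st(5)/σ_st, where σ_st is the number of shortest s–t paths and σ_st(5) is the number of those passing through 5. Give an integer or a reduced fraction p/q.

20/3

Pairs whose geodesics pass through 5 — 4–3: 1/2; 4–1: 1/2; 8–3: 1/2; 8–1: 1/2; 10–3: 1/2; 10–1: 1/2; 2–3: 2/3; 7–3: 1; 7–1: 1/2; 11–3: 1/2; 11–1: 1/2; 3–1: 1/2.
All other pairs contribute 0.
Summing the contributions gives betweenness(5) = 20/3.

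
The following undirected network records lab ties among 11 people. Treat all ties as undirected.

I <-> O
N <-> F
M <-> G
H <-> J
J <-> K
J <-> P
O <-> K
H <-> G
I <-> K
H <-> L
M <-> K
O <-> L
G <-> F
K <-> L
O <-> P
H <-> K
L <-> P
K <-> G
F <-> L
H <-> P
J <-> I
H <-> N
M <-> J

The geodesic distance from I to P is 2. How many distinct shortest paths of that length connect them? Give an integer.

2

The shortest distance is 2. The length-2 paths are: I–O–P; I–J–P.
That gives 2 distinct shortest paths.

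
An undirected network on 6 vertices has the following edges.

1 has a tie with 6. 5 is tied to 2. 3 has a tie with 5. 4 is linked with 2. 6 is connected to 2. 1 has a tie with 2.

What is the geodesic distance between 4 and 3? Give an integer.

3

One shortest route is 4 – 2 – 5 – 3, which uses 3 edges, and at distance 2 from 4 we only reach {1, 5, 6}, which does not include 3. So d(4,3) = 3.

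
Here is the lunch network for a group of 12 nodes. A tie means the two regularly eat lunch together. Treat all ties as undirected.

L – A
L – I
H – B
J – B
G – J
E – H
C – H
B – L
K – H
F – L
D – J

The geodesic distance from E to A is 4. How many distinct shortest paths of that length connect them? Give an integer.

The shortest distance is 4, and the only length-4 path is E–H–B–L–A. So there is exactly 1 shortest path.

1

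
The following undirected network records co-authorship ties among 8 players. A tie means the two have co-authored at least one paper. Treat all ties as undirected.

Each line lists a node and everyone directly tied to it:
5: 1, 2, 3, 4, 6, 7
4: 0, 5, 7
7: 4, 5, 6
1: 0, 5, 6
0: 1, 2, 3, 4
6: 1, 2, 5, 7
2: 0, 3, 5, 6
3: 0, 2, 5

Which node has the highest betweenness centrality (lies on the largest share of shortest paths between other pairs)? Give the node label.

Unnormalized betweenness of each node: 0:7/3, 1:3/4, 2:5/4, 3:1/4, 4:5/4, 5:16/3, 6:4/3, 7:1/2.
5 has the largest value, 16/3, making it the main broker — the node through which the most shortest paths run.

5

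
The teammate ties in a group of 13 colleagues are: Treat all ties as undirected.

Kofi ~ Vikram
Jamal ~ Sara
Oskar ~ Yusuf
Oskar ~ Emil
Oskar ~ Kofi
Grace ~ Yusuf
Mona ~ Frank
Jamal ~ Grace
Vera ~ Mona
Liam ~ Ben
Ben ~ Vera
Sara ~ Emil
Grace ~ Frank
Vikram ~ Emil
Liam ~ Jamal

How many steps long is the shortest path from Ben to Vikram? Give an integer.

One shortest route is Ben – Liam – Jamal – Sara – Emil – Vikram, which uses 5 edges, and at distance 4 from Ben we only reach {Emil, Yusuf}, which does not include Vikram. So d(Ben,Vikram) = 5.

5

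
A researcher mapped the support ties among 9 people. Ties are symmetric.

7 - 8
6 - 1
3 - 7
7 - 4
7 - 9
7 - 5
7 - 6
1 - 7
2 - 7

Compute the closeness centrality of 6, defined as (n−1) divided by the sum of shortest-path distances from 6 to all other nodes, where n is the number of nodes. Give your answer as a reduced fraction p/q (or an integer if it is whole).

4/7

Distances from 6: 1:1, 2:2, 3:2, 4:2, 5:2, 7:1, 8:2, 9:2. Sum = 14.
n = 9, so closeness = 8/14 = 4/7.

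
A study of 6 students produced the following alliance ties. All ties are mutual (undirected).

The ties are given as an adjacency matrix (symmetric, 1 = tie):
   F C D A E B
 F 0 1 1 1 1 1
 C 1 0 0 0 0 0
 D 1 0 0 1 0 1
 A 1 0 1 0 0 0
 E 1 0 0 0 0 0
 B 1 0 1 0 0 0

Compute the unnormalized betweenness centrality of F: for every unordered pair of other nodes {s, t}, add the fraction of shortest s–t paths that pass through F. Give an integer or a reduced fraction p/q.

15/2

Pairs whose geodesics pass through F — C–D: 1; C–A: 1; C–E: 1; C–B: 1; D–E: 1; A–E: 1; A–B: 1/2; E–B: 1.
All other pairs contribute 0.
Summing the contributions gives betweenness(F) = 15/2.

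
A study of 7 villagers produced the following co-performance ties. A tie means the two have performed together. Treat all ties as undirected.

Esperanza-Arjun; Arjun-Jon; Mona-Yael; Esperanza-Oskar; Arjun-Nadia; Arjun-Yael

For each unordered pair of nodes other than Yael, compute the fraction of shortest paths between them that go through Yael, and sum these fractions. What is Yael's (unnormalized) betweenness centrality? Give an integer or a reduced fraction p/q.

Pairs whose geodesics pass through Yael — Oskar–Mona: 1; Nadia–Mona: 1; Jon–Mona: 1; Mona–Arjun: 1; Mona–Esperanza: 1.
All other pairs contribute 0.
Summing the contributions gives betweenness(Yael) = 5.

5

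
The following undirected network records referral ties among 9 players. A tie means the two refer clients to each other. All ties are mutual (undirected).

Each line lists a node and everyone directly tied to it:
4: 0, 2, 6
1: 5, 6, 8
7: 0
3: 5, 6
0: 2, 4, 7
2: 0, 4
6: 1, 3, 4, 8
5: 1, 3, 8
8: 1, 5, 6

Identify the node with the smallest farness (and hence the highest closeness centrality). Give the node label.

6

Farness (sum of distances to all others) for each node — 0:18, 1:17, 2:19, 3:18, 4:14, 5:21, 6:13, 7:25, 8:17.
The smallest farness is 13, for 6, so 6 has the highest closeness.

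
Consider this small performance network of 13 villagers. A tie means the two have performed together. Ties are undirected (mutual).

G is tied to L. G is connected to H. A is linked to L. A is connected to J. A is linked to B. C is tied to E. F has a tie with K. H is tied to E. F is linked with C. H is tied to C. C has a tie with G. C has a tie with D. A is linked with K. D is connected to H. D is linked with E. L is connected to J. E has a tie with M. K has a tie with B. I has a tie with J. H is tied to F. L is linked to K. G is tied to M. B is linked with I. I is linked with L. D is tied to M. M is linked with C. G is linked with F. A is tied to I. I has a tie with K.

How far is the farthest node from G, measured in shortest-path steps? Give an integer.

3

Distances from G: A:2, B:3, C:1, D:2, E:2, F:1, H:1, I:2, J:2, K:2, L:1, M:1.
The largest is 3 (to B), so the eccentricity of G is 3.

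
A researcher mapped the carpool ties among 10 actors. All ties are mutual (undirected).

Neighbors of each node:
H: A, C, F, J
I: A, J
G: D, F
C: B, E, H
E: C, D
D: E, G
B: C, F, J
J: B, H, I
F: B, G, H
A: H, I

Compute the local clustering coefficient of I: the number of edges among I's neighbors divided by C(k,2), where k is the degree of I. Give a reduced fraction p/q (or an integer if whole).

I's neighbors: A and J (k = 2).
Possible neighbor pairs: C(2,2) = 1. Edges among them: none → e = 0.
Clustering(I) = 0/1.

0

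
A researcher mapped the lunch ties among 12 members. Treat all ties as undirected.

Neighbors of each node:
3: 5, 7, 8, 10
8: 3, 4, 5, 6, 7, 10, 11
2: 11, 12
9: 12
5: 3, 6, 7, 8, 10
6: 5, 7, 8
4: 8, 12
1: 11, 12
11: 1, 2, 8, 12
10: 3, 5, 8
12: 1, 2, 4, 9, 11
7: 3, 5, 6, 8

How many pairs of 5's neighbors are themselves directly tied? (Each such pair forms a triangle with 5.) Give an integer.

7

5's neighbors: 3, 6, 7, 8, and 10.
Neighbor pairs that are themselves tied: 5–3–7; 5–3–8; 5–3–10; 5–6–7; 5–6–8; 5–7–8; 5–8–10. Each forms one triangle with 5, for 7 in total.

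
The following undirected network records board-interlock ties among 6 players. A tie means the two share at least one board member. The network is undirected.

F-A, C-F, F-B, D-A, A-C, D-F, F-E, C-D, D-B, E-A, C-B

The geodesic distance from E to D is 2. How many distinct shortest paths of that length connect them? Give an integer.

2

The shortest distance is 2. The length-2 paths are: E–F–D; E–A–D.
That gives 2 distinct shortest paths.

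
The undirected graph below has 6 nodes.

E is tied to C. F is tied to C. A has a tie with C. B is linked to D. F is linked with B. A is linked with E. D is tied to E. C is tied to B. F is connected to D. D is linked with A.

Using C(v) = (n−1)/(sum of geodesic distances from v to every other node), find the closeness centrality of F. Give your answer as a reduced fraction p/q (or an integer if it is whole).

5/7

Distances from F: A:2, B:1, C:1, D:1, E:2. Sum = 7.
n = 6, so closeness = 5/7.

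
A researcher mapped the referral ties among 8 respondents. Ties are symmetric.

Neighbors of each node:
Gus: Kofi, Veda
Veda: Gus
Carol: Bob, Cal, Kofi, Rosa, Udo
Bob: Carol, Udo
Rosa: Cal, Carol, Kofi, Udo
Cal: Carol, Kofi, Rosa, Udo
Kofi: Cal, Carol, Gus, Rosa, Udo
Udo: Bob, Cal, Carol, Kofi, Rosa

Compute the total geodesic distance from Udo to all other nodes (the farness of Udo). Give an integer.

Distances from Udo: Bob:1, Cal:1, Carol:1, Gus:2, Kofi:1, Rosa:1, Veda:3.
Sum = 1 + 1 + 1 + 2 + 1 + 1 + 3 = 10.

10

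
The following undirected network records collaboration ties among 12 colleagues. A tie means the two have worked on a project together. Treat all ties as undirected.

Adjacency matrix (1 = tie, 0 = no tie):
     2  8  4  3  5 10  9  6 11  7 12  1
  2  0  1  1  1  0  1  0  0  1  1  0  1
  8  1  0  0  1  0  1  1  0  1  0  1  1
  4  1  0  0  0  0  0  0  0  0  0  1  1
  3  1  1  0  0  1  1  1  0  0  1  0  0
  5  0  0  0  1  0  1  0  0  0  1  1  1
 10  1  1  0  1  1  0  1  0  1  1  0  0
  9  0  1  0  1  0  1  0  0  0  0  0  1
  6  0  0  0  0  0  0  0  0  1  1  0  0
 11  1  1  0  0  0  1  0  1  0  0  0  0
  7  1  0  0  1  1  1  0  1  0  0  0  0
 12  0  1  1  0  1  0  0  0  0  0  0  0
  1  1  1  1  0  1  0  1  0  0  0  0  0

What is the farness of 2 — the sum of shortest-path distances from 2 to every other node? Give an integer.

15

Distances from 2: 1:1, 3:1, 4:1, 5:2, 6:2, 7:1, 8:1, 9:2, 10:1, 11:1, 12:2.
Sum = 1 + 1 + 1 + 2 + 2 + 1 + 1 + 2 + 1 + 1 + 2 = 15.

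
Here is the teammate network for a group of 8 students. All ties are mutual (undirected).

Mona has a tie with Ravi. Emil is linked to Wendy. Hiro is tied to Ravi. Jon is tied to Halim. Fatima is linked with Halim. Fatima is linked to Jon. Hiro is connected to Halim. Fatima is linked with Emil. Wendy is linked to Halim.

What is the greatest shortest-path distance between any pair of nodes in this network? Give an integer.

Eccentricity of each node (its greatest distance to any other): Emil:5, Fatima:4, Halim:3, Hiro:3, Jon:4, Mona:5, Ravi:4, Wendy:4.
The maximum eccentricity is 5, realized for instance by the pair Emil–Mona via Emil – Fatima – Halim – Hiro – Ravi – Mona. So the diameter is 5.

5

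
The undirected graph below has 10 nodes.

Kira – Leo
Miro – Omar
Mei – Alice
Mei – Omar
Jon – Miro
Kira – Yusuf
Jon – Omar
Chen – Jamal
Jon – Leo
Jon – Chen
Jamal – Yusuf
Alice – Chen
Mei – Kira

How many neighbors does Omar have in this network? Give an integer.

3

Omar is directly tied to Jon, Mei, and Miro. That is 3 neighbors, so the degree of Omar is 3.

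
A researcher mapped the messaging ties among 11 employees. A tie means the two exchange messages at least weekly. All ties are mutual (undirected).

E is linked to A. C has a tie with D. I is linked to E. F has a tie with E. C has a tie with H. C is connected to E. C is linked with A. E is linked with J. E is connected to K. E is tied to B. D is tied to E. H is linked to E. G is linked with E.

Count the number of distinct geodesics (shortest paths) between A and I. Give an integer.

1

The shortest distance is 2, and the only length-2 path is A–E–I. So there is exactly 1 shortest path.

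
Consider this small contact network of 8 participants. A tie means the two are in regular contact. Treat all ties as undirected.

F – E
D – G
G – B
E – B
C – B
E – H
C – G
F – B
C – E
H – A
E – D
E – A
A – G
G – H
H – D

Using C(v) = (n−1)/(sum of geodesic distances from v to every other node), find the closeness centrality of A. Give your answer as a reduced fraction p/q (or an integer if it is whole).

Distances from A: B:2, C:2, D:2, E:1, F:2, G:1, H:1. Sum = 11.
n = 8, so closeness = 7/11.

7/11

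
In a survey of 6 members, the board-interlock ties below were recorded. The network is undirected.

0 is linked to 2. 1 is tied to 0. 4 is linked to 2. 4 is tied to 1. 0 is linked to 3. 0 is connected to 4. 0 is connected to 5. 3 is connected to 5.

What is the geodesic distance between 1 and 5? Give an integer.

One shortest route is 1 – 0 – 5, which uses 2 edges, and 1 and 5 are not directly tied, so nothing shorter exists. So d(1,5) = 2.

2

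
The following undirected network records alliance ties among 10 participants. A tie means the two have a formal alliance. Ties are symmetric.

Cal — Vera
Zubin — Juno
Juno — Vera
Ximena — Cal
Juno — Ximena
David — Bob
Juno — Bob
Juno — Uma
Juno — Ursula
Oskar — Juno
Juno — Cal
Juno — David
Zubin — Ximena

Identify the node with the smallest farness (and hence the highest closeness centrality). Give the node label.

Farness (sum of distances to all others) for each node — Bob:16, Cal:15, David:16, Juno:9, Oskar:17, Uma:17, Ursula:17, Vera:16, Ximena:15, Zubin:16.
The smallest farness is 9, for Juno, so Juno has the highest closeness.

Juno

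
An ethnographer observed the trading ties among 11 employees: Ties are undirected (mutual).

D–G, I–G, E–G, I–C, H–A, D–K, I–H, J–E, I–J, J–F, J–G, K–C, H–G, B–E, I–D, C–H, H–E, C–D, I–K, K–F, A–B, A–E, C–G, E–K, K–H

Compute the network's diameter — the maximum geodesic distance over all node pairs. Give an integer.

3

Eccentricity of each node (its greatest distance to any other): A:3, B:3, C:3, D:3, E:2, F:3, G:2, H:2, I:3, J:2, K:2.
The maximum eccentricity is 3, realized for instance by the pair D–A via D – G – H – A. So the diameter is 3.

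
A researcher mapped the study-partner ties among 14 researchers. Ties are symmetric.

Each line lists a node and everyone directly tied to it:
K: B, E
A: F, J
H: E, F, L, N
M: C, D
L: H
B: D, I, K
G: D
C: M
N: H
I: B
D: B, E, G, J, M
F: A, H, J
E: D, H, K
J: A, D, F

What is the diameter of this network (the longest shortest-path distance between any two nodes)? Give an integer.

5

Eccentricity of each node (its greatest distance to any other): A:4, B:4, C:5, D:3, E:3, F:4, G:4, H:4, I:5, J:3, K:4, L:5, M:4, N:5.
The maximum eccentricity is 5, realized for instance by the pair I–N via I – B – K – E – H – N. So the diameter is 5.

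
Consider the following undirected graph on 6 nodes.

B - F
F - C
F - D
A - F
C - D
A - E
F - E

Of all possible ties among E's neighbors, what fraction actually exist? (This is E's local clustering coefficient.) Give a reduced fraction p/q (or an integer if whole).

1

E's neighbors: A and F (k = 2).
Possible neighbor pairs: C(2,2) = 1. Edges among them: A–F → e = 1.
Clustering(E) = 1/1.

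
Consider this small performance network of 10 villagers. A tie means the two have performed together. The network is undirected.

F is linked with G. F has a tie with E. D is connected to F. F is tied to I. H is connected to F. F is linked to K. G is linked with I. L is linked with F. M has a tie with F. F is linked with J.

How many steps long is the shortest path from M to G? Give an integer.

One shortest route is M – F – G, which uses 2 edges, and M and G are not directly tied, so nothing shorter exists. So d(M,G) = 2.

2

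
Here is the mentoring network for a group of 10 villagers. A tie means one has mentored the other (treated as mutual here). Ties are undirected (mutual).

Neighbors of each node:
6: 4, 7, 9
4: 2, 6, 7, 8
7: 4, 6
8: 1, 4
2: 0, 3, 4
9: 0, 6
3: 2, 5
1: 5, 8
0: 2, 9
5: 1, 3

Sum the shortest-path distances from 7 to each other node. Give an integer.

21

Distances from 7: 0:3, 1:3, 2:2, 3:3, 4:1, 5:4, 6:1, 8:2, 9:2.
Sum = 3 + 3 + 2 + 3 + 1 + 4 + 1 + 2 + 2 = 21.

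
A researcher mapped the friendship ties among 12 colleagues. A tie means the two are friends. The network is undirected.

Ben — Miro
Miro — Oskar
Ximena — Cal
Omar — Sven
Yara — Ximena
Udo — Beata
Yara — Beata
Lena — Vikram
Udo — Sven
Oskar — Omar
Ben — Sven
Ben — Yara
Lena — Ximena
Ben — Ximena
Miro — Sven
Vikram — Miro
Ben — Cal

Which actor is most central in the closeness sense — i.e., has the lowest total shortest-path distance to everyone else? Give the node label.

Ben

Farness (sum of distances to all others) for each node — Beata:28, Ben:17, Cal:25, Lena:27, Miro:19, Omar:27, Oskar:27, Sven:19, Udo:26, Vikram:26, Ximena:21, Yara:22.
The smallest farness is 17, for Ben, so Ben has the highest closeness.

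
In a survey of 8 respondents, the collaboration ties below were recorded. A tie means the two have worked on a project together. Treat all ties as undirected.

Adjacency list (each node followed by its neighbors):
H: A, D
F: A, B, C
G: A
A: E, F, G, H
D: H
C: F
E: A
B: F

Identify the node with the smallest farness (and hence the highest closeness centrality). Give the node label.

A

Farness (sum of distances to all others) for each node — A:10, B:18, C:18, D:20, E:16, F:12, G:16, H:14.
The smallest farness is 10, for A, so A has the highest closeness.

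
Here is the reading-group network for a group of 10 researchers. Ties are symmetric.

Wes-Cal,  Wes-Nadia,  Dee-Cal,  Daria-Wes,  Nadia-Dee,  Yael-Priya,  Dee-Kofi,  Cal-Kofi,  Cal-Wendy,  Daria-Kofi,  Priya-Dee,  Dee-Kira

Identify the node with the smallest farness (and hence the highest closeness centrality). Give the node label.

Farness (sum of distances to all others) for each node — Cal:15, Daria:21, Dee:13, Kira:21, Kofi:16, Nadia:18, Priya:19, Wendy:23, Wes:19, Yael:27.
The smallest farness is 13, for Dee, so Dee has the highest closeness.

Dee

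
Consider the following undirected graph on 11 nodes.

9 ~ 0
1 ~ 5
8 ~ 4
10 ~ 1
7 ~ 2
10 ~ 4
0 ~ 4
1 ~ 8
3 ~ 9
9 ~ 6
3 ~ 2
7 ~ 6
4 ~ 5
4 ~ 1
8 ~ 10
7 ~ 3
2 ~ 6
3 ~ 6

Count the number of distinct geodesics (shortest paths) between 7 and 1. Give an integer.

2

The shortest distance is 5. The length-5 paths are: 7–6–9–0–4–1; 7–3–9–0–4–1.
That gives 2 distinct shortest paths.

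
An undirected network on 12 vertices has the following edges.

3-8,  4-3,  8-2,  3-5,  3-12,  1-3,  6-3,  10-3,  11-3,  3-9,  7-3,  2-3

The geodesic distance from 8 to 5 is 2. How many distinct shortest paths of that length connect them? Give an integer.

1

The shortest distance is 2, and the only length-2 path is 8–3–5. So there is exactly 1 shortest path.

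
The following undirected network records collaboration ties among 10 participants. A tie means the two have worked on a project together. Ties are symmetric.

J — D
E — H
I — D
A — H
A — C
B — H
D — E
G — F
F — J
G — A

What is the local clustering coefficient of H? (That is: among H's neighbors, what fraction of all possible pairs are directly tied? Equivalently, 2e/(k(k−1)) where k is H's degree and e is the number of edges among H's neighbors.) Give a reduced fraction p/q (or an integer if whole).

H's neighbors: A, B, and E (k = 3).
Possible neighbor pairs: C(3,2) = 3. Edges among them: none → e = 0.
Clustering(H) = 0/3 = 0.

0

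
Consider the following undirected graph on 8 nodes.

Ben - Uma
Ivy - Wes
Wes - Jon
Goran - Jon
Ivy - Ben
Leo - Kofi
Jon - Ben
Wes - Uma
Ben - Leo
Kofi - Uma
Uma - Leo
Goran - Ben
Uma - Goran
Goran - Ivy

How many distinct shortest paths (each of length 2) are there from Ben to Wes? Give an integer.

3

The shortest distance is 2. The length-2 paths are: Ben–Uma–Wes; Ben–Ivy–Wes; Ben–Jon–Wes.
That gives 3 distinct shortest paths.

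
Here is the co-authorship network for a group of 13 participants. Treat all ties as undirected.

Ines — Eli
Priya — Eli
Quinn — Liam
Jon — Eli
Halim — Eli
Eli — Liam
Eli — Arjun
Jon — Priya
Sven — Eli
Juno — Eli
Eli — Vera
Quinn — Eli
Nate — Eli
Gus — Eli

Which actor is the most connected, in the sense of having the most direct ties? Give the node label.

Degrees — Arjun:1, Eli:12, Gus:1, Halim:1, Ines:1, Jon:2, Juno:1, Liam:2, Nate:1, Priya:2, Quinn:2, Sven:1, Vera:1.
The maximum is 12, attained only by Eli.

Eli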